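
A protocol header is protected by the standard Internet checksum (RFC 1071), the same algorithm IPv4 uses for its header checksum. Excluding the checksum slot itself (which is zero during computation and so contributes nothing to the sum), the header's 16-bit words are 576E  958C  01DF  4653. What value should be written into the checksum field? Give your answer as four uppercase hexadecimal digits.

One's-complement addition (fold any carry out of bit 15 back into bit 0):
  0x576E + 0x958C = 0x0ECFA
  0xECFA + 0x01DF = 0x0EED9
  0xEED9 + 0x4653 = 0x1352C → wrap carry → 0x352D
One's-complement sum = 0x352D.
Checksum = ~0x352D & 0xFFFF = 0xCAD2.

CAD2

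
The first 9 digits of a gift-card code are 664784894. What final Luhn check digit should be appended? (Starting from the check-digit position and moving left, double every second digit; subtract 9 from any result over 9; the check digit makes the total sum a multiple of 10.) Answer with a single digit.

Partial digits right→left: 4 9 8 4 8 7 4 6 6
Double every second digit counting from the check-digit position (so the 1st, 3rd, 5th, ... of the partial from the right).
  doubled (with −9 where >9): 8 7 7 8 3 → sum 33
  kept as-is: 9 4 7 6 → sum 26
Total = 33 + 26 = 59.
Check digit = (10 − (59 mod 10)) mod 10 = 1.

1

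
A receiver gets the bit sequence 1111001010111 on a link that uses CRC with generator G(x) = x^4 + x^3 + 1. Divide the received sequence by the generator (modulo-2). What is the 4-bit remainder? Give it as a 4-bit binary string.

Modulo-2 division of 1111001010111 by 11001:
  pos 0: 11110 XOR 11001 = 00111
  pos 2: 11101 XOR 11001 = 00100
  pos 4: 10001 XOR 11001 = 01000
  pos 5: 10000 XOR 11001 = 01001
  pos 6: 10011 XOR 11001 = 01010
  pos 7: 10101 XOR 11001 = 01100
  pos 8: 11001 XOR 11001 = 00000
Remainder = 0000 (zero — the frame passes the CRC check).

0000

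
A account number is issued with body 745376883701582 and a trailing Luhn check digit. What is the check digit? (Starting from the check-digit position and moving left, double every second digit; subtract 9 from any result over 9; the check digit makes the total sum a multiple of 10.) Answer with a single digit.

4

Partial digits right→left: 2 8 5 1 0 7 3 8 8 6 7 3 5 4 7
Double every second digit counting from the check-digit position (so the 1st, 3rd, 5th, ... of the partial from the right).
  doubled (with −9 where >9): 4 1 0 6 7 5 1 5 → sum 29
  kept as-is: 8 1 7 8 6 3 4 → sum 37
Total = 29 + 37 = 66.
Check digit = (10 − (66 mod 10)) mod 10 = 4.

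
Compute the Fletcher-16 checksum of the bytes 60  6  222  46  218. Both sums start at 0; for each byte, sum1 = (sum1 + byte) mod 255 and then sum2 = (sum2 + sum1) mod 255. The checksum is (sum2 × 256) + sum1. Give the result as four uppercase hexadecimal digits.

192A

Running sums (mod 255):
  after byte 0 (60): sum1=60, sum2=60
  after byte 1 (6): sum1=66, sum2=126
  after byte 2 (222): sum1=33, sum2=159
  after byte 3 (46): sum1=79, sum2=238
  after byte 4 (218): sum1=42, sum2=25
Checksum = sum2·256 + sum1 = 25·256 + 42 = 6442 = 0x192A.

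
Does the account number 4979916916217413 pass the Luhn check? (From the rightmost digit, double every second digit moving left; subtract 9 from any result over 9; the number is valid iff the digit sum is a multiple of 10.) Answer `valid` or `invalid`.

From the right, keep odd positions and double even positions (subtract 9 from any doubled value over 9):
  doubled (positions 2,4,...): 2 5 4 2 3 9 5 8 → sum 38
  kept (positions 1,3,...): 3 4 1 6 9 1 9 9 → sum 42
Total = 80.
80 mod 10 = 0, so the number is valid.

valid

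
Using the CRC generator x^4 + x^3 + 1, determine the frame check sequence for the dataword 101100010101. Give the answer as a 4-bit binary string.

1100

Append 4 zeros: 1011000101010000. Divide by 11001 (XOR where the leading bit is 1):
  pos 0: 10110 XOR 11001 = 01111
  pos 1: 11110 XOR 11001 = 00111
  pos 3: 11101 XOR 11001 = 00100
  pos 5: 10001 XOR 11001 = 01000
  pos 6: 10000 XOR 11001 = 01001
  pos 7: 10011 XOR 11001 = 01010
  pos 8: 10100 XOR 11001 = 01101
  pos 9: 11010 XOR 11001 = 00011
Remainder (last 4 bits) = 1100. This is the CRC / FCS.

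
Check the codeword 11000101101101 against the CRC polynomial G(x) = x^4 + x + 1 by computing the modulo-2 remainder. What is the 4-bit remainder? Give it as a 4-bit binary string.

Modulo-2 division of 11000101101101 by 10011:
  pos 0: 11000 XOR 10011 = 01011
  pos 1: 10111 XOR 10011 = 00100
  pos 3: 10001 XOR 10011 = 00010
  pos 6: 10101 XOR 10011 = 00110
  pos 8: 11010 XOR 10011 = 01001
  pos 9: 10011 XOR 10011 = 00000
Remainder = 0000 (zero — the frame passes the CRC check).

0000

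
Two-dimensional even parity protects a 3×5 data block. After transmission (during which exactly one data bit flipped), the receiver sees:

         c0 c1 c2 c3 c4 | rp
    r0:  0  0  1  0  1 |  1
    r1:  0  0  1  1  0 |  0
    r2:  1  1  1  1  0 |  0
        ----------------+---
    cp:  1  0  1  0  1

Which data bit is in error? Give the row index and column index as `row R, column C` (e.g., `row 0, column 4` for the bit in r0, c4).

row 0, column 1

Recompute each row's even parity and compare to rp:
  r0: data parity 0, sent rp 1 → mismatch
  r1: data parity 0, sent rp 0 → ok
  r2: data parity 0, sent rp 0 → ok
Recompute each column's even parity and compare to cp:
  c0: data parity 1, sent cp 1 → ok
  c1: data parity 1, sent cp 0 → mismatch
  c2: data parity 1, sent cp 1 → ok
  c3: data parity 0, sent cp 0 → ok
  c4: data parity 1, sent cp 1 → ok
Exactly one row (r0) and one column (c1) fail → the flipped bit is at their intersection.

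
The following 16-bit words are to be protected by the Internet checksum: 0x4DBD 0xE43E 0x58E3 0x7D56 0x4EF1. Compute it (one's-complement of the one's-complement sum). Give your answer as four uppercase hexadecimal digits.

A8D8

One's-complement addition (fold any carry out of bit 15 back into bit 0):
  0x4DBD + 0xE43E = 0x131FB → wrap carry → 0x31FC
  0x31FC + 0x58E3 = 0x08ADF
  0x8ADF + 0x7D56 = 0x10835 → wrap carry → 0x0836
  0x0836 + 0x4EF1 = 0x05727
One's-complement sum = 0x5727.
Checksum = ~0x5727 & 0xFFFF = 0xA8D8.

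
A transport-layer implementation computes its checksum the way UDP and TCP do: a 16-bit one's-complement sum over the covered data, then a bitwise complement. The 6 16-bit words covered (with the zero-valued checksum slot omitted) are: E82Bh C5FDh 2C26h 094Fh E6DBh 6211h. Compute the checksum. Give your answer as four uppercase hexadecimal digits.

D373

One's-complement addition (fold any carry out of bit 15 back into bit 0):
  0xE82B + 0xC5FD = 0x1AE28 → wrap carry → 0xAE29
  0xAE29 + 0x2C26 = 0x0DA4F
  0xDA4F + 0x094F = 0x0E39E
  0xE39E + 0xE6DB = 0x1CA79 → wrap carry → 0xCA7A
  0xCA7A + 0x6211 = 0x12C8B → wrap carry → 0x2C8C
One's-complement sum = 0x2C8C.
Checksum = ~0x2C8C & 0xFFFF = 0xD373.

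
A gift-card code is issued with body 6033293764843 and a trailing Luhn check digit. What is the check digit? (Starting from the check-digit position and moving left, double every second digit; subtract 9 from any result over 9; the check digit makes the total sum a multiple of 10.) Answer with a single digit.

8

Partial digits right→left: 3 4 8 4 6 7 3 9 2 3 3 0 6
Double every second digit counting from the check-digit position (so the 1st, 3rd, 5th, ... of the partial from the right).
  doubled (with −9 where >9): 6 7 3 6 4 6 3 → sum 35
  kept as-is: 4 4 7 9 3 0 → sum 27
Total = 35 + 27 = 62.
Check digit = (10 − (62 mod 10)) mod 10 = 8.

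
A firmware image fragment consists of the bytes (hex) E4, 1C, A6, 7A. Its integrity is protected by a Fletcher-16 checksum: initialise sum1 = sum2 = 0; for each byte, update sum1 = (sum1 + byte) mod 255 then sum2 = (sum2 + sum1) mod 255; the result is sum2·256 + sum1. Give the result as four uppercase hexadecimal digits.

Running sums (mod 255):
  after byte 0 (E4): sum1=228, sum2=228
  after byte 1 (1C): sum1=1, sum2=229
  after byte 2 (A6): sum1=167, sum2=141
  after byte 3 (7A): sum1=34, sum2=175
Checksum = sum2·256 + sum1 = 175·256 + 34 = 44834 = 0xAF22.

AF22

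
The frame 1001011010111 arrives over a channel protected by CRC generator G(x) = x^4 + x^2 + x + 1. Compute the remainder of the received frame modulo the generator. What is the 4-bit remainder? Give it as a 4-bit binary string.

0000

Modulo-2 division of 1001011010111 by 10111:
  pos 0: 10010 XOR 10111 = 00101
  pos 2: 10111 XOR 10111 = 00000
  pos 8: 10111 XOR 10111 = 00000
Remainder = 0000 (zero — the frame passes the CRC check).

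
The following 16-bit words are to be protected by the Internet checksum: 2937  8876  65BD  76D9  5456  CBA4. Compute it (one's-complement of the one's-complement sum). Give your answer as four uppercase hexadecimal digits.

51C0

One's-complement addition (fold any carry out of bit 15 back into bit 0):
  0x2937 + 0x8876 = 0x0B1AD
  0xB1AD + 0x65BD = 0x1176A → wrap carry → 0x176B
  0x176B + 0x76D9 = 0x08E44
  0x8E44 + 0x5456 = 0x0E29A
  0xE29A + 0xCBA4 = 0x1AE3E → wrap carry → 0xAE3F
One's-complement sum = 0xAE3F.
Checksum = ~0xAE3F & 0xFFFF = 0x51C0.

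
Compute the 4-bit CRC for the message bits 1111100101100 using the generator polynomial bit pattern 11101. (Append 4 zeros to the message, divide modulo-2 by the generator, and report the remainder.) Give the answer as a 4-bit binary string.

0101

Append 4 zeros: 11111001011000000. Divide by 11101 (XOR where the leading bit is 1):
  pos 0: 11111 XOR 11101 = 00010
  pos 3: 10001 XOR 11101 = 01100
  pos 4: 11000 XOR 11101 = 00101
  pos 6: 10111 XOR 11101 = 01010
  pos 7: 10100 XOR 11101 = 01001
  pos 8: 10010 XOR 11101 = 01111
  pos 9: 11110 XOR 11101 = 00011
  pos 12: 11000 XOR 11101 = 00101
Remainder (last 4 bits) = 0101. This is the CRC / FCS.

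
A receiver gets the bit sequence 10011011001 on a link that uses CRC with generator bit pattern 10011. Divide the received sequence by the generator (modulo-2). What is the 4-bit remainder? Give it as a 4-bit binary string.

1010

Modulo-2 division of 10011011001 by 10011:
  pos 0: 10011 XOR 10011 = 00000
  pos 6: 11001 XOR 10011 = 01010
Remainder = 1010 (nonzero — an error is detected).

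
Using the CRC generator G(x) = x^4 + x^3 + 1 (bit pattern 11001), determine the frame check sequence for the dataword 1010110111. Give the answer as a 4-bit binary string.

1101

Append 4 zeros: 10101101110000. Divide by 11001 (XOR where the leading bit is 1):
  pos 0: 10101 XOR 11001 = 01100
  pos 1: 11001 XOR 11001 = 00000
  pos 7: 11100 XOR 11001 = 00101
  pos 9: 10100 XOR 11001 = 01101
Remainder (last 4 bits) = 1101. This is the CRC / FCS.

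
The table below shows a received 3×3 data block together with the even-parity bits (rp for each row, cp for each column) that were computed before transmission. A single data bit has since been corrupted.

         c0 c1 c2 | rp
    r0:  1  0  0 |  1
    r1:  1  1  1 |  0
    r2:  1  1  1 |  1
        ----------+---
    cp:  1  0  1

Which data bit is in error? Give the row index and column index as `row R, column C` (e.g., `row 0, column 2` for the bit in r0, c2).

row 1, column 2

Recompute each row's even parity and compare to rp:
  r0: data parity 1, sent rp 1 → ok
  r1: data parity 1, sent rp 0 → mismatch
  r2: data parity 1, sent rp 1 → ok
Recompute each column's even parity and compare to cp:
  c0: data parity 1, sent cp 1 → ok
  c1: data parity 0, sent cp 0 → ok
  c2: data parity 0, sent cp 1 → mismatch
Exactly one row (r1) and one column (c2) fail → the flipped bit is at their intersection.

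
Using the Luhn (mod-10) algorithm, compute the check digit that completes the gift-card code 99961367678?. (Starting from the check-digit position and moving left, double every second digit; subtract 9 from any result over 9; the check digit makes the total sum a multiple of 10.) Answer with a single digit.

Partial digits right→left: 8 7 6 7 6 3 1 6 9 9 9
Double every second digit counting from the check-digit position (so the 1st, 3rd, 5th, ... of the partial from the right).
  doubled (with −9 where >9): 7 3 3 2 9 9 → sum 33
  kept as-is: 7 7 3 6 9 → sum 32
Total = 33 + 32 = 65.
Check digit = (10 − (65 mod 10)) mod 10 = 5.

5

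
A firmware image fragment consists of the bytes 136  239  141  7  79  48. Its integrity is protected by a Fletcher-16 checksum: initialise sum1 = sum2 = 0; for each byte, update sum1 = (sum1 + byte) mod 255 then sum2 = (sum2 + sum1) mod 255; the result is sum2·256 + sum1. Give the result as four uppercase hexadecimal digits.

Running sums (mod 255):
  after byte 0 (136): sum1=136, sum2=136
  after byte 1 (239): sum1=120, sum2=1
  after byte 2 (141): sum1=6, sum2=7
  after byte 3 (7): sum1=13, sum2=20
  after byte 4 (79): sum1=92, sum2=112
  after byte 5 (48): sum1=140, sum2=252
Checksum = sum2·256 + sum1 = 252·256 + 140 = 64652 = 0xFC8C.

FC8C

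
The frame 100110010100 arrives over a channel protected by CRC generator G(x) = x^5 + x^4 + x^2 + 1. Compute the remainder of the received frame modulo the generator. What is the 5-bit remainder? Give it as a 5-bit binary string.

Modulo-2 division of 100110010100 by 110101:
  pos 0: 100110 XOR 110101 = 010011
  pos 1: 100110 XOR 110101 = 010011
  pos 2: 100111 XOR 110101 = 010010
  pos 3: 100100 XOR 110101 = 010001
  pos 4: 100011 XOR 110101 = 010110
  pos 5: 101100 XOR 110101 = 011001
  pos 6: 110010 XOR 110101 = 000111
Remainder = 00111 (nonzero — an error is detected).

00111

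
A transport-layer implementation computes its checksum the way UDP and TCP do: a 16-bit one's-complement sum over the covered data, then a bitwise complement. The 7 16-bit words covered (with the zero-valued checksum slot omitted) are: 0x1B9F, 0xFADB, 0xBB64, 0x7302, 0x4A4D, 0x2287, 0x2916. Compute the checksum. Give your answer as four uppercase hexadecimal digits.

One's-complement addition (fold any carry out of bit 15 back into bit 0):
  0x1B9F + 0xFADB = 0x1167A → wrap carry → 0x167B
  0x167B + 0xBB64 = 0x0D1DF
  0xD1DF + 0x7302 = 0x144E1 → wrap carry → 0x44E2
  0x44E2 + 0x4A4D = 0x08F2F
  0x8F2F + 0x2287 = 0x0B1B6
  0xB1B6 + 0x2916 = 0x0DACC
One's-complement sum = 0xDACC.
Checksum = ~0xDACC & 0xFFFF = 0x2533.

2533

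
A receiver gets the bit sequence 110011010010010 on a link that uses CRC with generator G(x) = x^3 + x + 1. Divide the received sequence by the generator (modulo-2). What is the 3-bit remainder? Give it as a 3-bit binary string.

Modulo-2 division of 110011010010010 by 1011:
  pos 0: 1100 XOR 1011 = 0111
  pos 1: 1111 XOR 1011 = 0100
  pos 2: 1001 XOR 1011 = 0010
  pos 4: 1001 XOR 1011 = 0010
  pos 6: 1000 XOR 1011 = 0011
  pos 8: 1110 XOR 1011 = 0101
  pos 9: 1010 XOR 1011 = 0001
Remainder = 110 (nonzero — an error is detected).

110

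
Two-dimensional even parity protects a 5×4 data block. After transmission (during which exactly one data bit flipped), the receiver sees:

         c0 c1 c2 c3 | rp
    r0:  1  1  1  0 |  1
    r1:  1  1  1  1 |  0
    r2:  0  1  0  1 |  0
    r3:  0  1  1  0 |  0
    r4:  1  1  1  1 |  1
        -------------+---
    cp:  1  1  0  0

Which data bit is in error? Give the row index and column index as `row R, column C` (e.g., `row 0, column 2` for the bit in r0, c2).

Recompute each row's even parity and compare to rp:
  r0: data parity 1, sent rp 1 → ok
  r1: data parity 0, sent rp 0 → ok
  r2: data parity 0, sent rp 0 → ok
  r3: data parity 0, sent rp 0 → ok
  r4: data parity 0, sent rp 1 → mismatch
Recompute each column's even parity and compare to cp:
  c0: data parity 1, sent cp 1 → ok
  c1: data parity 1, sent cp 1 → ok
  c2: data parity 0, sent cp 0 → ok
  c3: data parity 1, sent cp 0 → mismatch
Exactly one row (r4) and one column (c3) fail → the flipped bit is at their intersection.

row 4, column 3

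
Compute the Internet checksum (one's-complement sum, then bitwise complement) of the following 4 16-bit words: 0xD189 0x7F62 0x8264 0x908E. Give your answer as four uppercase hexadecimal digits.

9C20

One's-complement addition (fold any carry out of bit 15 back into bit 0):
  0xD189 + 0x7F62 = 0x150EB → wrap carry → 0x50EC
  0x50EC + 0x8264 = 0x0D350
  0xD350 + 0x908E = 0x163DE → wrap carry → 0x63DF
One's-complement sum = 0x63DF.
Checksum = ~0x63DF & 0xFFFF = 0x9C20.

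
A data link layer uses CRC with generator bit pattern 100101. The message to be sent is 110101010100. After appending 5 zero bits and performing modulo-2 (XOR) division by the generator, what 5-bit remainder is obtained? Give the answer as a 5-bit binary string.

Append 5 zeros: 11010101010000000. Divide by 100101 (XOR where the leading bit is 1):
  pos 0: 110101 XOR 100101 = 010000
  pos 1: 100000 XOR 100101 = 000101
  pos 4: 101101 XOR 100101 = 001000
  pos 6: 100000 XOR 100101 = 000101
  pos 9: 101000 XOR 100101 = 001101
  pos 11: 110100 XOR 100101 = 010001
Remainder (last 5 bits) = 10001. This is the CRC / FCS.

10001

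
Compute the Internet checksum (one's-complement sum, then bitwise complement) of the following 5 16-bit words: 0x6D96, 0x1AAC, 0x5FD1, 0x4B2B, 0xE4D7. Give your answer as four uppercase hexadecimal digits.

E7E8

One's-complement addition (fold any carry out of bit 15 back into bit 0):
  0x6D96 + 0x1AAC = 0x08842
  0x8842 + 0x5FD1 = 0x0E813
  0xE813 + 0x4B2B = 0x1333E → wrap carry → 0x333F
  0x333F + 0xE4D7 = 0x11816 → wrap carry → 0x1817
One's-complement sum = 0x1817.
Checksum = ~0x1817 & 0xFFFF = 0xE7E8.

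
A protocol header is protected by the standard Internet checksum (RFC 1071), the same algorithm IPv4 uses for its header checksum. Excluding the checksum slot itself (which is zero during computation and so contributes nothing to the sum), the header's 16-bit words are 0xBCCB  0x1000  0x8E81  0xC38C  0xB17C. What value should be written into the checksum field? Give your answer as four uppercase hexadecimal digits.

One's-complement addition (fold any carry out of bit 15 back into bit 0):
  0xBCCB + 0x1000 = 0x0CCCB
  0xCCCB + 0x8E81 = 0x15B4C → wrap carry → 0x5B4D
  0x5B4D + 0xC38C = 0x11ED9 → wrap carry → 0x1EDA
  0x1EDA + 0xB17C = 0x0D056
One's-complement sum = 0xD056.
Checksum = ~0xD056 & 0xFFFF = 0x2FA9.

2FA9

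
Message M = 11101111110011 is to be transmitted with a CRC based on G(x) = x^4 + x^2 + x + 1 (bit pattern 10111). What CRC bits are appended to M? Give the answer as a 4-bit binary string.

Append 4 zeros: 111011111100110000. Divide by 10111 (XOR where the leading bit is 1):
  pos 0: 11101 XOR 10111 = 01010
  pos 1: 10101 XOR 10111 = 00010
  pos 4: 10111 XOR 10111 = 00000
  pos 9: 10011 XOR 10111 = 00100
  pos 11: 10000 XOR 10111 = 00111
  pos 13: 11100 XOR 10111 = 01011
Remainder (last 4 bits) = 1011. This is the CRC / FCS.

1011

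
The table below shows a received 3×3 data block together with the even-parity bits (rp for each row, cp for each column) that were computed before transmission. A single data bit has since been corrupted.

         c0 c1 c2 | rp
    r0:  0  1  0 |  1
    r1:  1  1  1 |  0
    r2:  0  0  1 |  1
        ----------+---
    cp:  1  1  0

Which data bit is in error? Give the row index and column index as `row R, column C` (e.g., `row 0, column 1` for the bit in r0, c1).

Recompute each row's even parity and compare to rp:
  r0: data parity 1, sent rp 1 → ok
  r1: data parity 1, sent rp 0 → mismatch
  r2: data parity 1, sent rp 1 → ok
Recompute each column's even parity and compare to cp:
  c0: data parity 1, sent cp 1 → ok
  c1: data parity 0, sent cp 1 → mismatch
  c2: data parity 0, sent cp 0 → ok
Exactly one row (r1) and one column (c1) fail → the flipped bit is at their intersection.

row 1, column 1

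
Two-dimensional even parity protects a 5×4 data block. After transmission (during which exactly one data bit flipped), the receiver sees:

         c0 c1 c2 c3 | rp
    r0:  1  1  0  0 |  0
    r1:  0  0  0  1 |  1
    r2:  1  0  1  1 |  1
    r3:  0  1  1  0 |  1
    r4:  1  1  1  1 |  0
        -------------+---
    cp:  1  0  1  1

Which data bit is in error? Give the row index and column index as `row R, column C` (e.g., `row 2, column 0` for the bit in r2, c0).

Recompute each row's even parity and compare to rp:
  r0: data parity 0, sent rp 0 → ok
  r1: data parity 1, sent rp 1 → ok
  r2: data parity 1, sent rp 1 → ok
  r3: data parity 0, sent rp 1 → mismatch
  r4: data parity 0, sent rp 0 → ok
Recompute each column's even parity and compare to cp:
  c0: data parity 1, sent cp 1 → ok
  c1: data parity 1, sent cp 0 → mismatch
  c2: data parity 1, sent cp 1 → ok
  c3: data parity 1, sent cp 1 → ok
Exactly one row (r3) and one column (c1) fail → the flipped bit is at their intersection.

row 3, column 1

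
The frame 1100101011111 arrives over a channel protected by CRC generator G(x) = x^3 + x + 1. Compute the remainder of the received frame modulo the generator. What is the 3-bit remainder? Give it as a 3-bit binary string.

100

Modulo-2 division of 1100101011111 by 1011:
  pos 0: 1100 XOR 1011 = 0111
  pos 1: 1111 XOR 1011 = 0100
  pos 2: 1000 XOR 1011 = 0011
  pos 4: 1110 XOR 1011 = 0101
  pos 5: 1011 XOR 1011 = 0000
  pos 9: 1111 XOR 1011 = 0100
Remainder = 100 (nonzero — an error is detected).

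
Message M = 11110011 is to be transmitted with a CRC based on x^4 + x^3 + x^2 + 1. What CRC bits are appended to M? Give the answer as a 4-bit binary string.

1001

Append 4 zeros: 111100110000. Divide by 11101 (XOR where the leading bit is 1):
  pos 0: 11110 XOR 11101 = 00011
  pos 3: 11011 XOR 11101 = 00110
  pos 5: 11000 XOR 11101 = 00101
  pos 7: 10100 XOR 11101 = 01001
Remainder (last 4 bits) = 1001. This is the CRC / FCS.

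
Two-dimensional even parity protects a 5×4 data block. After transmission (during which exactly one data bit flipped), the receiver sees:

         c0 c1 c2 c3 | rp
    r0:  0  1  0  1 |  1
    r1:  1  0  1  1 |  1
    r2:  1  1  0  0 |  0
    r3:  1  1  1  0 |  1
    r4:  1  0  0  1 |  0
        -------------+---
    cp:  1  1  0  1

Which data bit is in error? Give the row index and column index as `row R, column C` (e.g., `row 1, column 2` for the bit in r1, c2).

Recompute each row's even parity and compare to rp:
  r0: data parity 0, sent rp 1 → mismatch
  r1: data parity 1, sent rp 1 → ok
  r2: data parity 0, sent rp 0 → ok
  r3: data parity 1, sent rp 1 → ok
  r4: data parity 0, sent rp 0 → ok
Recompute each column's even parity and compare to cp:
  c0: data parity 0, sent cp 1 → mismatch
  c1: data parity 1, sent cp 1 → ok
  c2: data parity 0, sent cp 0 → ok
  c3: data parity 1, sent cp 1 → ok
Exactly one row (r0) and one column (c0) fail → the flipped bit is at their intersection.

row 0, column 0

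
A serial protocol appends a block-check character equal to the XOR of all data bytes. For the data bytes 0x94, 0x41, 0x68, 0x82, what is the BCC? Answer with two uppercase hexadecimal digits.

XOR the bytes together:
  start with 0x94
  0x94 ⊕ 0x41 = 0xD5
  0xD5 ⊕ 0x68 = 0xBD
  0xBD ⊕ 0x82 = 0x3F

3F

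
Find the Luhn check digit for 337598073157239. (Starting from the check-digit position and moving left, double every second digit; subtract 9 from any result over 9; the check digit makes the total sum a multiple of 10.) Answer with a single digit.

Partial digits right→left: 9 3 2 7 5 1 3 7 0 8 9 5 7 3 3
Double every second digit counting from the check-digit position (so the 1st, 3rd, 5th, ... of the partial from the right).
  doubled (with −9 where >9): 9 4 1 6 0 9 5 6 → sum 40
  kept as-is: 3 7 1 7 8 5 3 → sum 34
Total = 40 + 34 = 74.
Check digit = (10 − (74 mod 10)) mod 10 = 6.

6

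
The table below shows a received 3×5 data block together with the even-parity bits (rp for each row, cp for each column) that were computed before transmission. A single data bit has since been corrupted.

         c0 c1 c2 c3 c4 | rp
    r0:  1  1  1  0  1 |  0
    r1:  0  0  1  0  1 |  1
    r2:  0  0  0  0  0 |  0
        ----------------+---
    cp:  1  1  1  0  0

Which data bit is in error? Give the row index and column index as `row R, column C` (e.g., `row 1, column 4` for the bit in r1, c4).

row 1, column 2

Recompute each row's even parity and compare to rp:
  r0: data parity 0, sent rp 0 → ok
  r1: data parity 0, sent rp 1 → mismatch
  r2: data parity 0, sent rp 0 → ok
Recompute each column's even parity and compare to cp:
  c0: data parity 1, sent cp 1 → ok
  c1: data parity 1, sent cp 1 → ok
  c2: data parity 0, sent cp 1 → mismatch
  c3: data parity 0, sent cp 0 → ok
  c4: data parity 0, sent cp 0 → ok
Exactly one row (r1) and one column (c2) fail → the flipped bit is at their intersection.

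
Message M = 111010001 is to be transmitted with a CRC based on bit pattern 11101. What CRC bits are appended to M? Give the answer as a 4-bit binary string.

Append 4 zeros: 1110100010000. Divide by 11101 (XOR where the leading bit is 1):
  pos 0: 11101 XOR 11101 = 00000
  pos 8: 10000 XOR 11101 = 01101
Remainder (last 4 bits) = 1101. This is the CRC / FCS.

1101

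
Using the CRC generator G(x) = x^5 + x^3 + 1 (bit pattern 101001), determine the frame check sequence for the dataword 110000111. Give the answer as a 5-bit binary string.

Append 5 zeros: 11000011100000. Divide by 101001 (XOR where the leading bit is 1):
  pos 0: 110000 XOR 101001 = 011001
  pos 1: 110011 XOR 101001 = 011010
  pos 2: 110101 XOR 101001 = 011100
  pos 3: 111001 XOR 101001 = 010000
  pos 4: 100000 XOR 101001 = 001001
  pos 6: 100100 XOR 101001 = 001101
  pos 8: 110100 XOR 101001 = 011101
Remainder (last 5 bits) = 11101. This is the CRC / FCS.

11101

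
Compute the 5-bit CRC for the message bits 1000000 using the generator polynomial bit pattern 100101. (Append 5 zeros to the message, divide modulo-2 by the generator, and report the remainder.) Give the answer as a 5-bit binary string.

00111

Append 5 zeros: 100000000000. Divide by 100101 (XOR where the leading bit is 1):
  pos 0: 100000 XOR 100101 = 000101
  pos 3: 101000 XOR 100101 = 001101
  pos 5: 110100 XOR 100101 = 010001
  pos 6: 100010 XOR 100101 = 000111
Remainder (last 5 bits) = 00111. This is the CRC / FCS.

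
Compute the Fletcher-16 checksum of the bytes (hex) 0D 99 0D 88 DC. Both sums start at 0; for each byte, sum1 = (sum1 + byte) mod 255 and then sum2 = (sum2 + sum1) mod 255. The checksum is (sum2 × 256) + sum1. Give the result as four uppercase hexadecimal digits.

BC19

Running sums (mod 255):
  after byte 0 (0D): sum1=13, sum2=13
  after byte 1 (99): sum1=166, sum2=179
  after byte 2 (0D): sum1=179, sum2=103
  after byte 3 (88): sum1=60, sum2=163
  after byte 4 (DC): sum1=25, sum2=188
Checksum = sum2·256 + sum1 = 188·256 + 25 = 48153 = 0xBC19.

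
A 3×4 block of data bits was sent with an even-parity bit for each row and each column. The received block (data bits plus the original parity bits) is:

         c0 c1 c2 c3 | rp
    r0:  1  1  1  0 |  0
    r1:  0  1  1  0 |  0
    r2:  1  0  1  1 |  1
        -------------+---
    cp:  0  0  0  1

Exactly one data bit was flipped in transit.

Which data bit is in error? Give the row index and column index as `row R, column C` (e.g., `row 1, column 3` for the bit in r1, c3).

Recompute each row's even parity and compare to rp:
  r0: data parity 1, sent rp 0 → mismatch
  r1: data parity 0, sent rp 0 → ok
  r2: data parity 1, sent rp 1 → ok
Recompute each column's even parity and compare to cp:
  c0: data parity 0, sent cp 0 → ok
  c1: data parity 0, sent cp 0 → ok
  c2: data parity 1, sent cp 0 → mismatch
  c3: data parity 1, sent cp 1 → ok
Exactly one row (r0) and one column (c2) fail → the flipped bit is at their intersection.

row 0, column 2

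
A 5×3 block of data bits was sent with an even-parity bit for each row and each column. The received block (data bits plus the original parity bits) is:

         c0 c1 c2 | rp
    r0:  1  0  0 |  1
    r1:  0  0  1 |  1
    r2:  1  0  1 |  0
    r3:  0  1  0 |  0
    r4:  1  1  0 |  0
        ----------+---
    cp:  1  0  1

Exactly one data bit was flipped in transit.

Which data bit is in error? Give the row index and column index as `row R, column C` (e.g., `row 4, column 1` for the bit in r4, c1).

Recompute each row's even parity and compare to rp:
  r0: data parity 1, sent rp 1 → ok
  r1: data parity 1, sent rp 1 → ok
  r2: data parity 0, sent rp 0 → ok
  r3: data parity 1, sent rp 0 → mismatch
  r4: data parity 0, sent rp 0 → ok
Recompute each column's even parity and compare to cp:
  c0: data parity 1, sent cp 1 → ok
  c1: data parity 0, sent cp 0 → ok
  c2: data parity 0, sent cp 1 → mismatch
Exactly one row (r3) and one column (c2) fail → the flipped bit is at their intersection.

row 3, column 2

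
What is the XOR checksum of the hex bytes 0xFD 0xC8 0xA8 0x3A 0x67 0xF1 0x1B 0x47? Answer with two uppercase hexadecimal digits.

XOR the bytes together:
  start with 0xFD
  0xFD ⊕ 0xC8 = 0x35
  0x35 ⊕ 0xA8 = 0x9D
  0x9D ⊕ 0x3A = 0xA7
  0xA7 ⊕ 0x67 = 0xC0
  0xC0 ⊕ 0xF1 = 0x31
  0x31 ⊕ 0x1B = 0x2A
  0x2A ⊕ 0x47 = 0x6D

6D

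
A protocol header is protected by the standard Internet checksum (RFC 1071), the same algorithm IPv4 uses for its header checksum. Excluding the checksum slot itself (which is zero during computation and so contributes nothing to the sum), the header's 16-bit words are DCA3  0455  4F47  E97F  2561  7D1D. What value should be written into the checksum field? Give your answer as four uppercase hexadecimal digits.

43C1

One's-complement addition (fold any carry out of bit 15 back into bit 0):
  0xDCA3 + 0x0455 = 0x0E0F8
  0xE0F8 + 0x4F47 = 0x1303F → wrap carry → 0x3040
  0x3040 + 0xE97F = 0x119BF → wrap carry → 0x19C0
  0x19C0 + 0x2561 = 0x03F21
  0x3F21 + 0x7D1D = 0x0BC3E
One's-complement sum = 0xBC3E.
Checksum = ~0xBC3E & 0xFFFF = 0x43C1.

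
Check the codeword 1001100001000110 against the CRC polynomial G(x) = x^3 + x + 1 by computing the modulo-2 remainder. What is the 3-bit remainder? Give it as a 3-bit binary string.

Modulo-2 division of 1001100001000110 by 1011:
  pos 0: 1001 XOR 1011 = 0010
  pos 2: 1010 XOR 1011 = 0001
  pos 5: 1000 XOR 1011 = 0011
  pos 7: 1110 XOR 1011 = 0101
  pos 8: 1010 XOR 1011 = 0001
  pos 11: 1011 XOR 1011 = 0000
Remainder = 000 (zero — the frame passes the CRC check).

000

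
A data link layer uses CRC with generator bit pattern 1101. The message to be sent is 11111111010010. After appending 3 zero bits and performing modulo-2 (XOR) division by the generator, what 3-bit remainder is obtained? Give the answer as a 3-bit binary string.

Append 3 zeros: 11111111010010000. Divide by 1101 (XOR where the leading bit is 1):
  pos 0: 1111 XOR 1101 = 0010
  pos 2: 1011 XOR 1101 = 0110
  pos 3: 1101 XOR 1101 = 0000
  pos 7: 1010 XOR 1101 = 0111
  pos 8: 1110 XOR 1101 = 0011
  pos 10: 1110 XOR 1101 = 0011
  pos 12: 1100 XOR 1101 = 0001
Remainder (last 3 bits) = 010. This is the CRC / FCS.

010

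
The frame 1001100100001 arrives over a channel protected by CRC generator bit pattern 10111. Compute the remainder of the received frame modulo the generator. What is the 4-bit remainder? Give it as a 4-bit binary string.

Modulo-2 division of 1001100100001 by 10111:
  pos 0: 10011 XOR 10111 = 00100
  pos 2: 10000 XOR 10111 = 00111
  pos 4: 11110 XOR 10111 = 01001
  pos 5: 10010 XOR 10111 = 00101
  pos 7: 10100 XOR 10111 = 00011
Remainder = 0111 (nonzero — an error is detected).

0111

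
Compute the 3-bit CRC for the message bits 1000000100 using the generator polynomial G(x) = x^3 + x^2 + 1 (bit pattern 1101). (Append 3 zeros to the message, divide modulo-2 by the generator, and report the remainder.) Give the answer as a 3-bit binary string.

000

Append 3 zeros: 1000000100000. Divide by 1101 (XOR where the leading bit is 1):
  pos 0: 1000 XOR 1101 = 0101
  pos 1: 1010 XOR 1101 = 0111
  pos 2: 1110 XOR 1101 = 0011
  pos 4: 1101 XOR 1101 = 0000
Remainder (last 3 bits) = 000. This is the CRC / FCS.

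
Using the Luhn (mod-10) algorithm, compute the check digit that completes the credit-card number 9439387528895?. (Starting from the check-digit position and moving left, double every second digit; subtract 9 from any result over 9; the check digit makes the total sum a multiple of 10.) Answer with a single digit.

9

Partial digits right→left: 5 9 8 8 2 5 7 8 3 9 3 4 9
Double every second digit counting from the check-digit position (so the 1st, 3rd, 5th, ... of the partial from the right).
  doubled (with −9 where >9): 1 7 4 5 6 6 9 → sum 38
  kept as-is: 9 8 5 8 9 4 → sum 43
Total = 38 + 43 = 81.
Check digit = (10 − (81 mod 10)) mod 10 = 9.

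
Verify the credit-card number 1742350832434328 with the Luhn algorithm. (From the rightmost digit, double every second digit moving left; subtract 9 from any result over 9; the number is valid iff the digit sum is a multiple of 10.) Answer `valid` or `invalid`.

From the right, keep odd positions and double even positions (subtract 9 from any doubled value over 9):
  doubled (positions 2,4,...): 4 8 8 6 0 6 8 2 → sum 42
  kept (positions 1,3,...): 8 3 3 2 8 5 2 7 → sum 38
Total = 80.
80 mod 10 = 0, so the number is valid.

valid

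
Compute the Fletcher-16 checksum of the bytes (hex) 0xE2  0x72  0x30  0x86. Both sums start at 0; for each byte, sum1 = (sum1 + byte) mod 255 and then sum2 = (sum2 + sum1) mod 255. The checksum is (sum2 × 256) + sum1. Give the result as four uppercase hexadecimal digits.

Running sums (mod 255):
  after byte 0 (0xE2): sum1=226, sum2=226
  after byte 1 (0x72): sum1=85, sum2=56
  after byte 2 (0x30): sum1=133, sum2=189
  after byte 3 (0x86): sum1=12, sum2=201
Checksum = sum2·256 + sum1 = 201·256 + 12 = 51468 = 0xC90C.

C90C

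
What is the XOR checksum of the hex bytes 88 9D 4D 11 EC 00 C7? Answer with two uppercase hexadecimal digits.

XOR the bytes together:
  start with 0x88
  0x88 ⊕ 0x9D = 0x15
  0x15 ⊕ 0x4D = 0x58
  0x58 ⊕ 0x11 = 0x49
  0x49 ⊕ 0xEC = 0xA5
  0xA5 ⊕ 0x00 = 0xA5
  0xA5 ⊕ 0xC7 = 0x62

62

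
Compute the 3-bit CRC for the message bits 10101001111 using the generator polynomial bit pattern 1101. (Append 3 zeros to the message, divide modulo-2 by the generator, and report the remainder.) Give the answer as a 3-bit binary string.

010

Append 3 zeros: 10101001111000. Divide by 1101 (XOR where the leading bit is 1):
  pos 0: 1010 XOR 1101 = 0111
  pos 1: 1111 XOR 1101 = 0010
  pos 3: 1000 XOR 1101 = 0101
  pos 4: 1011 XOR 1101 = 0110
  pos 5: 1101 XOR 1101 = 0000
  pos 9: 1100 XOR 1101 = 0001
Remainder (last 3 bits) = 010. This is the CRC / FCS.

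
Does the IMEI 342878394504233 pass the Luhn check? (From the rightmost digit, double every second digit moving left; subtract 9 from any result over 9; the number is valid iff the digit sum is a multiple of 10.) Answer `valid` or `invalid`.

From the right, keep odd positions and double even positions (subtract 9 from any doubled value over 9):
  doubled (positions 2,4,...): 6 8 1 9 7 7 8 → sum 46
  kept (positions 1,3,...): 3 2 0 4 3 7 2 3 → sum 24
Total = 70.
70 mod 10 = 0, so the number is valid.

valid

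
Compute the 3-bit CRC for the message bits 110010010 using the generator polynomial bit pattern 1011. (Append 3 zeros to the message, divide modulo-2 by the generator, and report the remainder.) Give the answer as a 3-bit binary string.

Append 3 zeros: 110010010000. Divide by 1011 (XOR where the leading bit is 1):
  pos 0: 1100 XOR 1011 = 0111
  pos 1: 1111 XOR 1011 = 0100
  pos 2: 1000 XOR 1011 = 0011
  pos 4: 1101 XOR 1011 = 0110
  pos 5: 1100 XOR 1011 = 0111
  pos 6: 1110 XOR 1011 = 0101
  pos 7: 1010 XOR 1011 = 0001
Remainder (last 3 bits) = 010. This is the CRC / FCS.

010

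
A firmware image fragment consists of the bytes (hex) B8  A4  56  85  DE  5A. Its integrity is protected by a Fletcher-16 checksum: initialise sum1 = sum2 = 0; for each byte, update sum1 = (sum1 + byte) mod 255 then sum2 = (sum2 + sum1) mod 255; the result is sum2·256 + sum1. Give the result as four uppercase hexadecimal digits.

Running sums (mod 255):
  after byte 0 (B8): sum1=184, sum2=184
  after byte 1 (A4): sum1=93, sum2=22
  after byte 2 (56): sum1=179, sum2=201
  after byte 3 (85): sum1=57, sum2=3
  after byte 4 (DE): sum1=24, sum2=27
  after byte 5 (5A): sum1=114, sum2=141
Checksum = sum2·256 + sum1 = 141·256 + 114 = 36210 = 0x8D72.

8D72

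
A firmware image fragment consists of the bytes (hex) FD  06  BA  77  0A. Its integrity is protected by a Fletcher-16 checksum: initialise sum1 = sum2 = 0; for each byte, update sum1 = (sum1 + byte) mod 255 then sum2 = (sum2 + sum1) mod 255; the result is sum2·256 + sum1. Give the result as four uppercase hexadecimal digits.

3740

Running sums (mod 255):
  after byte 0 (FD): sum1=253, sum2=253
  after byte 1 (06): sum1=4, sum2=2
  after byte 2 (BA): sum1=190, sum2=192
  after byte 3 (77): sum1=54, sum2=246
  after byte 4 (0A): sum1=64, sum2=55
Checksum = sum2·256 + sum1 = 55·256 + 64 = 14144 = 0x3740.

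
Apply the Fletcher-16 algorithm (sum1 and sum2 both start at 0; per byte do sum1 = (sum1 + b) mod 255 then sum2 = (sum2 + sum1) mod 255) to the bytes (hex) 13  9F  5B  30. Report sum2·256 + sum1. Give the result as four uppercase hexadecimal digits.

123E

Running sums (mod 255):
  after byte 0 (13): sum1=19, sum2=19
  after byte 1 (9F): sum1=178, sum2=197
  after byte 2 (5B): sum1=14, sum2=211
  after byte 3 (30): sum1=62, sum2=18
Checksum = sum2·256 + sum1 = 18·256 + 62 = 4670 = 0x123E.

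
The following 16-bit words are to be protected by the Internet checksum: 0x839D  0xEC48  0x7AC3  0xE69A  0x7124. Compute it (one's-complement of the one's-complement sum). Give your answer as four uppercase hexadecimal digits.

One's-complement addition (fold any carry out of bit 15 back into bit 0):
  0x839D + 0xEC48 = 0x16FE5 → wrap carry → 0x6FE6
  0x6FE6 + 0x7AC3 = 0x0EAA9
  0xEAA9 + 0xE69A = 0x1D143 → wrap carry → 0xD144
  0xD144 + 0x7124 = 0x14268 → wrap carry → 0x4269
One's-complement sum = 0x4269.
Checksum = ~0x4269 & 0xFFFF = 0xBD96.

BD96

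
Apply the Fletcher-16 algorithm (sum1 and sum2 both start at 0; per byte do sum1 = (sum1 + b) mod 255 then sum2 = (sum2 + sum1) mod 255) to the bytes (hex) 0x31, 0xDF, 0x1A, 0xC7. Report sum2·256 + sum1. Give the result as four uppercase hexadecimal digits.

Running sums (mod 255):
  after byte 0 (0x31): sum1=49, sum2=49
  after byte 1 (0xDF): sum1=17, sum2=66
  after byte 2 (0x1A): sum1=43, sum2=109
  after byte 3 (0xC7): sum1=242, sum2=96
Checksum = sum2·256 + sum1 = 96·256 + 242 = 24818 = 0x60F2.

60F2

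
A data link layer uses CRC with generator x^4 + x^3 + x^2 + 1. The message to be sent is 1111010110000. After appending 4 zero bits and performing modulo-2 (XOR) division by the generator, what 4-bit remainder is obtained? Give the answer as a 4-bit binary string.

0010

Append 4 zeros: 11110101100000000. Divide by 11101 (XOR where the leading bit is 1):
  pos 0: 11110 XOR 11101 = 00011
  pos 3: 11101 XOR 11101 = 00000
  pos 8: 10000 XOR 11101 = 01101
  pos 9: 11010 XOR 11101 = 00111
  pos 11: 11100 XOR 11101 = 00001
Remainder (last 4 bits) = 0010. This is the CRC / FCS.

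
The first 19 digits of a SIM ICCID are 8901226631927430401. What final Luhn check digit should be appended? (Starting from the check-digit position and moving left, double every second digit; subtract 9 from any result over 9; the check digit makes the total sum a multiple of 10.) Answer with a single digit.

5

Partial digits right→left: 1 0 4 0 3 4 7 2 9 1 3 6 6 2 2 1 0 9 8
Double every second digit counting from the check-digit position (so the 1st, 3rd, 5th, ... of the partial from the right).
  doubled (with −9 where >9): 2 8 6 5 9 6 3 4 0 7 → sum 50
  kept as-is: 0 0 4 2 1 6 2 1 9 → sum 25
Total = 50 + 25 = 75.
Check digit = (10 − (75 mod 10)) mod 10 = 5.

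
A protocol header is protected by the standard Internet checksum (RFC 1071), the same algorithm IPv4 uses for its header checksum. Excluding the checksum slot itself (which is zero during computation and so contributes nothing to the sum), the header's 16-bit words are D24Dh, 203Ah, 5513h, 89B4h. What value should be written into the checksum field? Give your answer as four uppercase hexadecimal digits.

2EB0

One's-complement addition (fold any carry out of bit 15 back into bit 0):
  0xD24D + 0x203A = 0x0F287
  0xF287 + 0x5513 = 0x1479A → wrap carry → 0x479B
  0x479B + 0x89B4 = 0x0D14F
One's-complement sum = 0xD14F.
Checksum = ~0xD14F & 0xFFFF = 0x2EB0.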